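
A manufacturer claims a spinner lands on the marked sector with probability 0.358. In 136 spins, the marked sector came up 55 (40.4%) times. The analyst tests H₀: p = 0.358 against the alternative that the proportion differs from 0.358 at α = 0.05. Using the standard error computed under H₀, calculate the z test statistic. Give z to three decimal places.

p̂ = 55/136 = 0.40441.
SE = √(p₀(1−p₀)/n) = √(0.22984/136) = 0.04111.
z = (0.40441 − 0.358)/0.04111 = 0.04641/0.04111 = 1.129.
Two-sided p-value ≈ 2·Φ(−1.129) = 0.2589. With α = 0.05, fail to reject H₀.

z = 1.129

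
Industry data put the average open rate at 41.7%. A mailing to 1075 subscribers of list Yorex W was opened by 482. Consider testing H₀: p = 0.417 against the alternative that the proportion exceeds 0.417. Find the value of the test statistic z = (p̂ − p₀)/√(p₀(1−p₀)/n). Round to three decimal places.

p̂ = 482/1075 ≈ 0.44837.
SE = √(p₀(1−p₀)/n) = √(0.24311/1075) = 0.01504.
z = (0.44837 − 0.417)/0.01504 = 0.03137/0.01504 = 2.086.
p-value = P(Z > 2.086) ≈ 0.0185.

z = 2.086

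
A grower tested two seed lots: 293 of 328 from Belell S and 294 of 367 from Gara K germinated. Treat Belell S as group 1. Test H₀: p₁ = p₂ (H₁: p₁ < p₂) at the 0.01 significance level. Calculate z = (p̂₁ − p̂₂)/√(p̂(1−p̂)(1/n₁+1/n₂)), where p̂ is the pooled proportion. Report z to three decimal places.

z = 3.349

p̂₁ = 293/328 = 0.89329, p̂₂ = 294/367 = 0.80109.
Pooled p̂ = (293+294)/(328+367) = 587/695 = 0.84460.
SE = √(0.131248 × 0.00577358) = 0.02753.
z = (0.89329 − 0.80109)/0.02753 = 0.09220/0.02753 = 3.349.
p-value = P(Z < 3.349) ≈ 0.9996. With α = 0.01, fail to reject H₀.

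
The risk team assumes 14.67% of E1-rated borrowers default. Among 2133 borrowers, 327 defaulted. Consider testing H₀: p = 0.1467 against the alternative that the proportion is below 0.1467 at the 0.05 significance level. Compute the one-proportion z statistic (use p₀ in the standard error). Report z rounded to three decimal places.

p̂ = 327/2133 = 0.153305.
Under H₀, SE = √(0.1467·0.8533/2133) = √(5.86869e-05) = 0.007661.
z = (0.153305 − 0.1467)/0.007661 = 0.006605/0.007661 = 0.862.
p-value = P(Z < 0.862) ≈ 0.8057, so at α = 0.05 we fail to reject H₀.

z = 0.862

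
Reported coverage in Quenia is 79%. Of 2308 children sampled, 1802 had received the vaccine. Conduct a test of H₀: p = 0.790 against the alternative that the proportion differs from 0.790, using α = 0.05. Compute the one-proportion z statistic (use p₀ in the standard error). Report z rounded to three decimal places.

z = -1.090

p̂ = 1802/2308 = 0.78076.
Standard error under H₀: √(0.79×0.21/2308) = 0.00848.
z = (0.78076 − 0.79)/0.00848 = -0.00924/0.00848 = -1.090.
Two-sided p-value ≈ 2·Φ(−1.090) = 0.2759. With α = 0.05, fail to reject H₀.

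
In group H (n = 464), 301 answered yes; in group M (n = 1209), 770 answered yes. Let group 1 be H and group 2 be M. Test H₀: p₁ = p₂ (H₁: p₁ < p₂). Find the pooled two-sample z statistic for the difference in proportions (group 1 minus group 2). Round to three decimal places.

z = 0.451

p̂₁ = 301/464 = 0.64871, p̂₂ = 770/1209 = 0.63689.
Pooled p̂ = (301+770)/(464+1209) = 1071/1673 = 0.64017.
SE = √(0.230353 × 0.0029823) = 0.02621.
z = (0.64871 − 0.63689)/0.02621 = 0.01182/0.02621 = 0.451.
p-value = P(Z < 0.451) ≈ 0.6740.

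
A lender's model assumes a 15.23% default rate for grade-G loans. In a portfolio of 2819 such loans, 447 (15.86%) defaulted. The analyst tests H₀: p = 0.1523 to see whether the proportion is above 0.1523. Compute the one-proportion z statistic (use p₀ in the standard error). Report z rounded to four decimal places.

z = 0.9260

p̂ = 447/2819 ≈ 0.1585669.
Under H₀, SE = √(0.1523·0.8477/2819) = √(4.57981e-05) = 0.0067674.
z = (0.1585669 − 0.1523)/0.0067674 = 0.0062669/0.0067674 = 0.9260.
p-value = P(Z > 0.926) ≈ 0.1772.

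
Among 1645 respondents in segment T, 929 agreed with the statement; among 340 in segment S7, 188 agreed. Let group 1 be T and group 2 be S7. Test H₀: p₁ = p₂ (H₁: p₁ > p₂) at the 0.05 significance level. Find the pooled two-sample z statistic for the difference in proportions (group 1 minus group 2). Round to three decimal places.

z = 0.399

p̂₁ = 929/1645 = 0.56474, p̂₂ = 188/340 = 0.55294.
Pooled p̂ = (929+188)/(1645+340) = 1117/1985 = 0.56272.
SE = √(0.246066 × 0.00354908) = 0.02955.
z = (0.56474 − 0.55294)/0.02955 = 0.01180/0.02955 = 0.399.
p-value = P(Z > 0.399) ≈ 0.3448; since p > α = 0.05, fail to reject H₀.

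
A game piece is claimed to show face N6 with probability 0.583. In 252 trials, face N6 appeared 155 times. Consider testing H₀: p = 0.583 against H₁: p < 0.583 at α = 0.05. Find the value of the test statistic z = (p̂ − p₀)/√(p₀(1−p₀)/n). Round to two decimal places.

p̂ = 155/252 ≈ 0.6151.
SE = √(p₀(1−p₀)/n) = √(0.24311/252) = 0.0311.
z = (0.6151 − 0.583)/0.0311 = 0.0321/0.0311 = 1.03.
p-value = P(Z < 1.033) ≈ 0.8492; since p > α = 0.05, fail to reject H₀.

z = 1.03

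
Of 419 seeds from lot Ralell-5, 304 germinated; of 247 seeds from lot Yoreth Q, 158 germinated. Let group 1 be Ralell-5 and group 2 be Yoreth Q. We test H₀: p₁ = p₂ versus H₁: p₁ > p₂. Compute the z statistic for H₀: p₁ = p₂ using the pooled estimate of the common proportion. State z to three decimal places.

p̂₁ = 304/419 ≈ 0.72554, p̂₂ = 158/247 ≈ 0.63968.
Pooled p̂ = (304+158)/(419+247) = 462/666 = 0.69369.
SE = √(0.212483 × 0.00643522) = 0.03698.
z = (0.72554 − 0.63968)/0.03698 = 0.08586/0.03698 = 2.322.
p-value = P(Z > 2.322) ≈ 0.0101.

z = 2.322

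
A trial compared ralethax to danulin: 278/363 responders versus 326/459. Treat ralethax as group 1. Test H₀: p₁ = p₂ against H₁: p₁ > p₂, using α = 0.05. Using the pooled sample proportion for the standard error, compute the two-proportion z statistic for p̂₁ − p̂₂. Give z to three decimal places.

p̂₁ = 278/363 = 0.76584, p̂₂ = 326/459 = 0.71024.
Pooled p̂ = (278+326)/(363+459) = 604/822 = 0.73479.
SE = √(p̂(1−p̂)(1/n₁+1/n₂)) = √(0.73479·0.26521·0.00493347) = √(0.000961396) = 0.03101.
z = (0.76584 − 0.71024)/0.03101 = 0.05560/0.03101 = 1.793.
p-value = P(Z > 1.793) ≈ 0.0365, so at α = 0.05 we reject H₀.

z = 1.793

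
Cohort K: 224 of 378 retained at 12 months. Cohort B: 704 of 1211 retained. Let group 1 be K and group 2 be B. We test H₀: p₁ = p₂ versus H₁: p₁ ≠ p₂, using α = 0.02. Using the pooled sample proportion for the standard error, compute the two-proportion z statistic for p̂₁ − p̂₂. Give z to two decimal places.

p̂₁ = 224/378 = 0.5926, p̂₂ = 704/1211 = 0.5813.
Pooled p̂ = (224+704)/(378+1211) = 928/1589 = 0.5840.
SE = √(0.242941 × 0.00347127) = 0.0290.
z = (0.5926 − 0.5813)/0.0290 = 0.0113/0.0290 = 0.39.
p-value = 2·P(Z > 0.388) ≈ 0.6983. With α = 0.02, fail to reject H₀.

z = 0.39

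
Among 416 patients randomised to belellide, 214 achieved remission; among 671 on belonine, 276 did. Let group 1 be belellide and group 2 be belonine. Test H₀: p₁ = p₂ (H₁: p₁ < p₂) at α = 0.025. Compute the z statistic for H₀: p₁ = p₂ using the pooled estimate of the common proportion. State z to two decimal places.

p̂₁ = 214/416 = 0.5144, p̂₂ = 276/671 = 0.4113.
Pooled p̂ = (214+276)/(416+671) = 490/1087 = 0.4508.
SE = √(0.247578 × 0.00389416) = 0.0311.
z = (0.5144 − 0.4113)/0.0311 = 0.1031/0.0311 = 3.32.
p-value = P(Z < 3.320) ≈ 0.9996. With α = 0.025, fail to reject H₀.

z = 3.32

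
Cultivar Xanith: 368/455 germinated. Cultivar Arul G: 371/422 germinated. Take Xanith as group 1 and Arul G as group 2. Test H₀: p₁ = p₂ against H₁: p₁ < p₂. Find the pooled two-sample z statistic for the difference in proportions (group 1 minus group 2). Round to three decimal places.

p̂₁ = 368/455 ≈ 0.80879, p̂₂ = 371/422 ≈ 0.87915.
Pooled p̂ = (368+371)/(455+422) = 739/877 = 0.84265.
SE = √(0.132594 × 0.00456747) = 0.02461.
z = (0.80879 − 0.87915)/0.02461 = -0.07036/0.02461 = -2.859.
p-value = P(Z < -2.859) ≈ 0.0021.

z = -2.859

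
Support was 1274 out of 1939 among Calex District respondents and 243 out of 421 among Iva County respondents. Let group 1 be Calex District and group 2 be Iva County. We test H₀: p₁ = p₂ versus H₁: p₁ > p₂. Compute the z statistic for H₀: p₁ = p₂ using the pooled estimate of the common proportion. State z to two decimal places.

z = 3.10

p̂₁ = 1274/1939 = 0.65704, p̂₂ = 243/421 = 0.57720.
Pooled p̂ = (1274+243)/(1939+421) = 1517/2360 = 0.64280.
SE = √(0.229609 × 0.00289103) = 0.02576.
z = (0.65704 − 0.57720)/0.02576 = 0.07984/0.02576 = 3.10.
p-value = P(Z > 3.099) ≈ 0.0010.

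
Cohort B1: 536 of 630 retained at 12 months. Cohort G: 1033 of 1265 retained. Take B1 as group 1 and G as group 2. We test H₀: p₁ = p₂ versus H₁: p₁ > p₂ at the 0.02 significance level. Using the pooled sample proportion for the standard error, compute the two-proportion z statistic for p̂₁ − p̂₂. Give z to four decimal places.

p̂₁ = 536/630 ≈ 0.850794, p̂₂ = 1033/1265 ≈ 0.816601.
Pooled p̂ = (536+1033)/(630+1265) = 1569/1895 = 0.827968.
SE = √(p̂(1−p̂)(1/n₁+1/n₂)) = √(0.827968·0.172032·0.00237782) = √(0.000338688) = 0.018403.
z = (0.850794 − 0.816601)/0.018403 = 0.034193/0.018403 = 1.8580.
p-value = P(Z > 1.858) ≈ 0.0316. With α = 0.02, fail to reject H₀.

z = 1.8580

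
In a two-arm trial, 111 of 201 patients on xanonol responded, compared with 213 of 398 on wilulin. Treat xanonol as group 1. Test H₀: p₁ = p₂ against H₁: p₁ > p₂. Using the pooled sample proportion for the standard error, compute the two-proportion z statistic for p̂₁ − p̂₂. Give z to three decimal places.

p̂₁ = 111/201 ≈ 0.55224, p̂₂ = 213/398 ≈ 0.53518.
Pooled p̂ = (111+213)/(201+398) = 324/599 = 0.54090.
SE = √(p̂(1−p̂)(1/n₁+1/n₂)) = √(0.54090·0.45910·0.00748769) = √(0.0018594) = 0.04312.
z = (0.55224 − 0.53518)/0.04312 = 0.01706/0.04312 = 0.396.
p-value = P(Z > 0.396) ≈ 0.3462.

z = 0.396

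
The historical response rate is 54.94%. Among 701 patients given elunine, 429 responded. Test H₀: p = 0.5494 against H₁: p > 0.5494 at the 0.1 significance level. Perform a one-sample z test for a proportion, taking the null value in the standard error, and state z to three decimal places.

z = 3.330

p̂ = 429/701 ≈ 0.61198.
SE = √(p₀(1−p₀)/n) = √(0.24756/701) = 0.01879.
z = (0.61198 − 0.5494)/0.01879 = 0.06258/0.01879 = 3.330.
p-value = P(Z > 3.330) ≈ 0.0004, so at α = 0.1 we reject H₀.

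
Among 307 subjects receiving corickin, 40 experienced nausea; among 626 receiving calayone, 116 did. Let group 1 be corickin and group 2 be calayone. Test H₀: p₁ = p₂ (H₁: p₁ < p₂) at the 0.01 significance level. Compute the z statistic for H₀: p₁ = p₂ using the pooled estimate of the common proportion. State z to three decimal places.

z = -2.116

p̂₁ = 40/307 = 0.13029, p̂₂ = 116/626 = 0.18530.
Pooled p̂ = (40+116)/(307+626) = 156/933 = 0.16720.
SE = √(p̂(1−p̂)(1/n₁+1/n₂)) = √(0.16720·0.83280·0.00485477) = √(0.000676007) = 0.02600.
z = (0.13029 − 0.18530)/0.02600 = -0.05501/0.02600 = -2.116.
p-value = P(Z < -2.116) ≈ 0.0172. With α = 0.01, fail to reject H₀.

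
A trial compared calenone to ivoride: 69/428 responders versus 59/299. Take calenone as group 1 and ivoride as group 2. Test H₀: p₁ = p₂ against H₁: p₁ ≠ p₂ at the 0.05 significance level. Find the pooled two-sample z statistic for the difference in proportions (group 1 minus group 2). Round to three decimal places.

z = -1.258

p̂₁ = 69/428 = 0.16121, p̂₂ = 59/299 = 0.19732.
Pooled p̂ = (69+59)/(428+299) = 128/727 = 0.17607.
SE = √(0.145067 × 0.00568093) = 0.02871.
z = (0.16121 − 0.19732)/0.02871 = -0.03611/0.02871 = -1.258.
Two-sided p-value ≈ 2·Φ(−1.258) = 0.2084, so at α = 0.05 we fail to reject H₀.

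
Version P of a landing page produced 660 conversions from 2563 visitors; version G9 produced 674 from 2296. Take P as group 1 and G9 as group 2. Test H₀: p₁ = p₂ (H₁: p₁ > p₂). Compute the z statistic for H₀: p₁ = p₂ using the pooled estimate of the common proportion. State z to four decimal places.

p̂₁ = 660/2563 ≈ 0.257511, p̂₂ = 674/2296 ≈ 0.293554.
Pooled p̂ = (660+674)/(2563+2296) = 1334/4859 = 0.274542.
SE = √(p̂(1−p̂)(1/n₁+1/n₂)) = √(0.274542·0.725458·0.000825708) = √(0.000164455) = 0.012824.
z = (0.257511 − 0.293554)/0.012824 = -0.036043/0.012824 = -2.8106.

z = -2.8106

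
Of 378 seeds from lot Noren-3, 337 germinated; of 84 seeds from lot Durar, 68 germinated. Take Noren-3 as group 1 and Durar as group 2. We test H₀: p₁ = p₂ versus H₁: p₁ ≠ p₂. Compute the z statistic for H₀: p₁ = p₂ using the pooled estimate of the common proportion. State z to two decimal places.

z = 2.07

p̂₁ = 337/378 ≈ 0.8915, p̂₂ = 68/84 ≈ 0.8095.
Pooled p̂ = (337+68)/(378+84) = 405/462 = 0.8766.
SE = √(0.108155 × 0.0145503) = 0.0397.
z = (0.8915 − 0.8095)/0.0397 = 0.0820/0.0397 = 2.07.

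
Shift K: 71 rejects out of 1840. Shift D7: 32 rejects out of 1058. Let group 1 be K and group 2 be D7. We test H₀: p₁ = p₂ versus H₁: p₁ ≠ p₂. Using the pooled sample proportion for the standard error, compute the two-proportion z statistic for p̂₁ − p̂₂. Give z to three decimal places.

p̂₁ = 71/1840 = 0.03859, p̂₂ = 32/1058 = 0.03025.
Pooled p̂ = (71+32)/(1840+1058) = 103/2898 = 0.03554.
SE = √(0.0342785 × 0.00148866) = 0.00714.
z = (0.03859 − 0.03025)/0.00714 = 0.00834/0.00714 = 1.168.
Two-sided p-value ≈ 2·Φ(−1.168) = 0.2429.

z = 1.168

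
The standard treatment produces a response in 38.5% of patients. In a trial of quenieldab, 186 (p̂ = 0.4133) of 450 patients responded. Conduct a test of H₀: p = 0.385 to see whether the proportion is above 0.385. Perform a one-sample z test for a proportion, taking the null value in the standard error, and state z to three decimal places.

z = 1.235

p̂ = 186/450 ≈ 0.41333.
Standard error under H₀: √(0.385×0.615/450) = 0.02294.
z = (0.41333 − 0.385)/0.02294 = 0.02833/0.02294 = 1.235.
p-value = P(Z > 1.235) ≈ 0.1084.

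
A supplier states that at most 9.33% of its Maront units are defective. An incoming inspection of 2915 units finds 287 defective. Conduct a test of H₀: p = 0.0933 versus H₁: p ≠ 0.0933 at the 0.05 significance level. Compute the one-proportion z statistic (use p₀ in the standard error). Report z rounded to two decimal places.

z = 0.96

p̂ = 287/2915 ≈ 0.0985.
Standard error under H₀: √(0.0933×0.9067/2915) = 0.0054.
z = (0.0985 − 0.0933)/0.0054 = 0.0052/0.0054 = 0.96.
Two-sided p-value ≈ 2·Φ(−0.957) = 0.3385, so at α = 0.05 we fail to reject H₀.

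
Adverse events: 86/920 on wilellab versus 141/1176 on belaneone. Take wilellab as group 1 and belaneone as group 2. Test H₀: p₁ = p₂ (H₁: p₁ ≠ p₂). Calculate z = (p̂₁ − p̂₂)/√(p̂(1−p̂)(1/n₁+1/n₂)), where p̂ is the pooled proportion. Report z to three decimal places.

z = -1.932

p̂₁ = 86/920 ≈ 0.093478, p̂₂ = 141/1176 ≈ 0.119898.
Pooled p̂ = (86+141)/(920+1176) = 227/2096 = 0.108302.
SE = √(0.0965723 × 0.0019373) = 0.013678.
z = (0.093478 − 0.119898)/0.013678 = -0.026420/0.013678 = -1.932.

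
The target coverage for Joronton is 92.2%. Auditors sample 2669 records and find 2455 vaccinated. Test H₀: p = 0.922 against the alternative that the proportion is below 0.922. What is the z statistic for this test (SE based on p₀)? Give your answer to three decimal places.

p̂ = 2455/2669 = 0.91982.
Under H₀, SE = √(0.922·0.078/2669) = √(2.69449e-05) = 0.00519.
z = (0.91982 − 0.922)/0.00519 = -0.00218/0.00519 = -0.420.
p-value = P(Z < -0.420) ≈ 0.3373.

z = -0.420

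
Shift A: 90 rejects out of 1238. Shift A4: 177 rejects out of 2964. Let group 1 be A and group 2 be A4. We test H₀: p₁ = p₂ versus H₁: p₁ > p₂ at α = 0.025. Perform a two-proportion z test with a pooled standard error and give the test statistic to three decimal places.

p̂₁ = 90/1238 = 0.07270, p̂₂ = 177/2964 = 0.05972.
Pooled p̂ = (90+177)/(1238+2964) = 267/4202 = 0.06354.
SE = √(p̂(1−p̂)(1/n₁+1/n₂)) = √(0.06354·0.93646·0.00114514) = √(6.81398e-05) = 0.00825.
z = (0.07270 − 0.05972)/0.00825 = 0.01298/0.00825 = 1.573.
p-value = P(Z > 1.573) ≈ 0.0579, so at α = 0.025 we fail to reject H₀.

z = 1.573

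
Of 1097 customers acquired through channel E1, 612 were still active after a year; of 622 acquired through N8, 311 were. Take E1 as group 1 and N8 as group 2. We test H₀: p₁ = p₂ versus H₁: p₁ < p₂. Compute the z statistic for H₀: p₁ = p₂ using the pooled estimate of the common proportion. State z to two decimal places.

p̂₁ = 612/1097 = 0.55789, p̂₂ = 311/622 = 0.50000.
Pooled p̂ = (612+311)/(1097+622) = 923/1719 = 0.53694.
SE = √(p̂(1−p̂)(1/n₁+1/n₂)) = √(0.53694·0.46306·0.00251929) = √(0.000626386) = 0.02503.
z = (0.55789 − 0.50000)/0.02503 = 0.05789/0.02503 = 2.31.

z = 2.31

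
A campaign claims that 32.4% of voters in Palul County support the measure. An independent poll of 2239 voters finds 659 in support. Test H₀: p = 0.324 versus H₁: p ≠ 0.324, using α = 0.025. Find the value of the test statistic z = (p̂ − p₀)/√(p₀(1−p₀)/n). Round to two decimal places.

z = -3.00

p̂ = 659/2239 = 0.2943.
SE = √(p₀(1−p₀)/n) = √(0.21902/2239) = 0.0099.
z = (0.2943 − 0.324)/0.0099 = -0.0297/0.0099 = -3.00.
Two-sided p-value ≈ 2·Φ(−3.000) = 0.0027; since p < α = 0.025, reject H₀.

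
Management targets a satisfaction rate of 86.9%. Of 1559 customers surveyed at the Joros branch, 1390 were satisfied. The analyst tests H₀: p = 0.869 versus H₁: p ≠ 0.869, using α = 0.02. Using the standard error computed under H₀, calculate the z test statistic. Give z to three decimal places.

p̂ = 1390/1559 ≈ 0.891597.
Under H₀, SE = √(0.869·0.131/1559) = √(7.30205e-05) = 0.008545.
z = (0.891597 − 0.869)/0.008545 = 0.022597/0.008545 = 2.644.
p-value = 2·P(Z > 2.644) ≈ 0.0082; since p < α = 0.02, reject H₀.

z = 2.644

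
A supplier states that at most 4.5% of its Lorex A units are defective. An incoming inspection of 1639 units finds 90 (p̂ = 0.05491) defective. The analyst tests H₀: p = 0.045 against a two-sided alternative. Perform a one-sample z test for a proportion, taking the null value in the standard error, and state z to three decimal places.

p̂ = 90/1639 = 0.05491.
Standard error under H₀: √(0.045×0.955/1639) = 0.00512.
z = (0.05491 − 0.045)/0.00512 = 0.00991/0.00512 = 1.936.
p-value = 2·P(Z > 1.936) ≈ 0.0529.

z = 1.936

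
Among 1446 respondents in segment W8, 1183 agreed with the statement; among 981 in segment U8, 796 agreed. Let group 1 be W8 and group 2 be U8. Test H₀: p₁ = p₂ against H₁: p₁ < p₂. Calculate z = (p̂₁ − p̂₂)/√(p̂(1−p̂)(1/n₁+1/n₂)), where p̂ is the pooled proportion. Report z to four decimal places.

p̂₁ = 1183/1446 = 0.818119, p̂₂ = 796/981 = 0.811417.
Pooled p̂ = (1183+796)/(1446+981) = 1979/2427 = 0.815410.
SE = √(p̂(1−p̂)(1/n₁+1/n₂)) = √(0.815410·0.184590·0.00171093) = √(0.000257523) = 0.016048.
z = (0.818119 − 0.811417)/0.016048 = 0.006702/0.016048 = 0.4176.

z = 0.4176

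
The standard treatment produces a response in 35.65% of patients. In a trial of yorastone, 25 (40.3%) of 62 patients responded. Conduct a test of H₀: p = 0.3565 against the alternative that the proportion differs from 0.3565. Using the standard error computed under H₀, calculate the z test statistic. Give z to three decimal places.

p̂ = 25/62 ≈ 0.40323.
SE = √(p₀(1−p₀)/n) = √(0.22941/62) = 0.06083.
z = (0.40323 − 0.3565)/0.06083 = 0.04673/0.06083 = 0.768.

z = 0.768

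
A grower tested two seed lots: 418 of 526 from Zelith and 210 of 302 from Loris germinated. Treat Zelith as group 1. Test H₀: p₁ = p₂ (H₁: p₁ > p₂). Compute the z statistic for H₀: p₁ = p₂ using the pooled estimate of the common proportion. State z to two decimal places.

p̂₁ = 418/526 = 0.7947, p̂₂ = 210/302 = 0.6954.
Pooled p̂ = (418+210)/(526+302) = 628/828 = 0.7585.
SE = √(0.183201 × 0.0052124) = 0.0309.
z = (0.7947 − 0.6954)/0.0309 = 0.0993/0.0309 = 3.21.
p-value = P(Z > 3.214) ≈ 0.0007.

z = 3.21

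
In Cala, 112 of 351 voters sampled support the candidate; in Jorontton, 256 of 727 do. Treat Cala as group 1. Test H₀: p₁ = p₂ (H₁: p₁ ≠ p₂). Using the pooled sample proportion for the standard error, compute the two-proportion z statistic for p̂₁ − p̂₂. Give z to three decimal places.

p̂₁ = 112/351 = 0.31909, p̂₂ = 256/727 = 0.35213.
Pooled p̂ = (112+256)/(351+727) = 368/1078 = 0.34137.
SE = √(p̂(1−p̂)(1/n₁+1/n₂)) = √(0.34137·0.65863·0.00422452) = √(0.00094983) = 0.03082.
z = (0.31909 − 0.35213)/0.03082 = -0.03304/0.03082 = -1.072.

z = -1.072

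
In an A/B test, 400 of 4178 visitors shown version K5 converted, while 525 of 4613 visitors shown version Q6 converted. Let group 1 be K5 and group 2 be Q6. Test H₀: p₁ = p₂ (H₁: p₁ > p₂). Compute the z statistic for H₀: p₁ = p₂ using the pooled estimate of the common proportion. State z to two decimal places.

z = -2.76

p̂₁ = 400/4178 ≈ 0.09574, p̂₂ = 525/4613 ≈ 0.11381.
Pooled p̂ = (400+525)/(4178+4613) = 925/8791 = 0.10522.
SE = √(p̂(1−p̂)(1/n₁+1/n₂)) = √(0.10522·0.89478·0.000456128) = √(4.29443e-05) = 0.00655.
z = (0.09574 − 0.11381)/0.00655 = -0.01807/0.00655 = -2.76.
p-value = P(Z > -2.757) ≈ 0.9971.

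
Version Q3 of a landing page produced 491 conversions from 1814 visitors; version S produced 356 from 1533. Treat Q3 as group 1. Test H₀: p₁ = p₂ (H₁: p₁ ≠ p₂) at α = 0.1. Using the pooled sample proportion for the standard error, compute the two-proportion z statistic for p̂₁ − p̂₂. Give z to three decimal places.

p̂₁ = 491/1814 ≈ 0.270673, p̂₂ = 356/1533 ≈ 0.232224.
Pooled p̂ = (491+356)/(1814+1533) = 847/3347 = 0.253062.
SE = √(0.189022 × 0.00120358) = 0.015083.
z = (0.270673 − 0.232224)/0.015083 = 0.038449/0.015083 = 2.549.
p-value = 2·P(Z > 2.549) ≈ 0.0108. With α = 0.1, reject H₀.

z = 2.549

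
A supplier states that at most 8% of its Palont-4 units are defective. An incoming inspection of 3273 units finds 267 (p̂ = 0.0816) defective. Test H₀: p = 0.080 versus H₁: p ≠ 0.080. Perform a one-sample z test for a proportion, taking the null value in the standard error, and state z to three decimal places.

p̂ = 267/3273 = 0.0815765.
SE = √(p₀(1−p₀)/n) = √(0.0736/3273) = 0.0047420.
z = (0.0815765 − 0.08)/0.0047420 = 0.0015765/0.0047420 = 0.332.
p-value = 2·P(Z > 0.332) ≈ 0.7395.

z = 0.332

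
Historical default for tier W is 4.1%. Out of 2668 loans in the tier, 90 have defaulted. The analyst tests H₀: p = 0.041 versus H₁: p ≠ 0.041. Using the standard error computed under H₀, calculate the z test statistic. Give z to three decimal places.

p̂ = 90/2668 = 0.03373.
SE = √(p₀(1−p₀)/n) = √(0.039319/2668) = 0.00384.
z = (0.03373 − 0.041)/0.00384 = -0.00727/0.00384 = -1.893.

z = -1.893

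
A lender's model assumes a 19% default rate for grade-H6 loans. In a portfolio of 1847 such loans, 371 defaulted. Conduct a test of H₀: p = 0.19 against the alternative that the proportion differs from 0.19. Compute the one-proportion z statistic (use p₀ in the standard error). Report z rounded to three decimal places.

z = 1.190

p̂ = 371/1847 = 0.200866.
SE = √(p₀(1−p₀)/n) = √(0.1539/1847) = 0.009128.
z = (0.200866 − 0.19)/0.009128 = 0.010866/0.009128 = 1.190.
Two-sided p-value ≈ 2·Φ(−1.190) = 0.2339.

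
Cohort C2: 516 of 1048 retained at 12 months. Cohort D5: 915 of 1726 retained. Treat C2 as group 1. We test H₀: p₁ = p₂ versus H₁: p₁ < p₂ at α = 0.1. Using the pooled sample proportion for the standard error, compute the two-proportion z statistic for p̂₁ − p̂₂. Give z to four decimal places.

z = -1.9295

p̂₁ = 516/1048 ≈ 0.4923664, p̂₂ = 915/1726 ≈ 0.5301275.
Pooled p̂ = (516+915)/(1048+1726) = 1431/2774 = 0.5158616.
SE = √(p̂(1−p̂)(1/n₁+1/n₂)) = √(0.5158616·0.4841384·0.00153357) = √(0.000383007) = 0.0195706.
z = (0.4923664 − 0.5301275)/0.0195706 = -0.0377611/0.0195706 = -1.9295.
p-value = P(Z < -1.929) ≈ 0.0268, so at α = 0.1 we reject H₀.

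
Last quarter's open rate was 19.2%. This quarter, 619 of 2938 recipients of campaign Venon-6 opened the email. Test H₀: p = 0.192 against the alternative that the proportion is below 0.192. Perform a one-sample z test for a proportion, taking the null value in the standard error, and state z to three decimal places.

z = 2.572

p̂ = 619/2938 ≈ 0.210688.
SE = √(p₀(1−p₀)/n) = √(0.15514/2938) = 0.007267.
z = (0.210688 − 0.192)/0.007267 = 0.018688/0.007267 = 2.572.
p-value = P(Z < 2.572) ≈ 0.9949.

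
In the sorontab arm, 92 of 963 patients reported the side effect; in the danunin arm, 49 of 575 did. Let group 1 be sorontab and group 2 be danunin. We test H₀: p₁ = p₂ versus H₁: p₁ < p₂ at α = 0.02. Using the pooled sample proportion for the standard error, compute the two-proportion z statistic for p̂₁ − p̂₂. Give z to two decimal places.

p̂₁ = 92/963 = 0.0955, p̂₂ = 49/575 = 0.0852.
Pooled p̂ = (92+49)/(963+575) = 141/1538 = 0.0917.
SE = √(0.0832727 × 0.00277755) = 0.0152.
z = (0.0955 − 0.0852)/0.0152 = 0.0103/0.0152 = 0.68.
p-value = P(Z < 0.678) ≈ 0.7512. With α = 0.02, fail to reject H₀.

z = 0.68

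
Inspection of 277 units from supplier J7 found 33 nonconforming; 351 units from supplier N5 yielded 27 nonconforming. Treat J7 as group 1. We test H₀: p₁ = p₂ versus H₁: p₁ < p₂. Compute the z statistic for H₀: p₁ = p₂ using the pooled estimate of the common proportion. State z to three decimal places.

z = 1.787

p̂₁ = 33/277 = 0.119134, p̂₂ = 27/351 = 0.076923.
Pooled p̂ = (33+27)/(277+351) = 60/628 = 0.095541.
SE = √(p̂(1−p̂)(1/n₁+1/n₂)) = √(0.095541·0.904459·0.00645911) = √(0.000558153) = 0.023625.
z = (0.119134 − 0.076923)/0.023625 = 0.042211/0.023625 = 1.787.
p-value = P(Z < 1.787) ≈ 0.9630.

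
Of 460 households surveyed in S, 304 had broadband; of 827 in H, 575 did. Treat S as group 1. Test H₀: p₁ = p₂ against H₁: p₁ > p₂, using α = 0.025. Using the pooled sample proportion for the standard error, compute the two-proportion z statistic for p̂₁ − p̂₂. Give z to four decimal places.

z = -1.2716

p̂₁ = 304/460 ≈ 0.6608696, p̂₂ = 575/827 ≈ 0.6952842.
Pooled p̂ = (304+575)/(460+827) = 879/1287 = 0.6829837.
SE = √(0.216517 × 0.0033831) = 0.0270647.
z = (0.6608696 − 0.6952842)/0.0270647 = -0.0344146/0.0270647 = -1.2716.
p-value = P(Z > -1.272) ≈ 0.8982. With α = 0.025, fail to reject H₀.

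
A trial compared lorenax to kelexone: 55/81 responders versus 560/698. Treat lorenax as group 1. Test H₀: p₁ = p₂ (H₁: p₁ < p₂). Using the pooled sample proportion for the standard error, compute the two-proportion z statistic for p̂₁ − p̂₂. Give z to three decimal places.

z = -2.576

p̂₁ = 55/81 ≈ 0.67901, p̂₂ = 560/698 ≈ 0.80229.
Pooled p̂ = (55+560)/(81+698) = 615/779 = 0.78947.
SE = √(0.166205 × 0.0137783) = 0.04785.
z = (0.67901 − 0.80229)/0.04785 = -0.12328/0.04785 = -2.576.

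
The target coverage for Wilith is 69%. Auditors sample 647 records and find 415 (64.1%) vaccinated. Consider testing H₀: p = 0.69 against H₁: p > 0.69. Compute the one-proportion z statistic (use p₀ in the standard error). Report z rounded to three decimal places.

z = -2.672

p̂ = 415/647 ≈ 0.64142.
Standard error under H₀: √(0.69×0.31/647) = 0.01818.
z = (0.64142 − 0.69)/0.01818 = -0.04858/0.01818 = -2.672.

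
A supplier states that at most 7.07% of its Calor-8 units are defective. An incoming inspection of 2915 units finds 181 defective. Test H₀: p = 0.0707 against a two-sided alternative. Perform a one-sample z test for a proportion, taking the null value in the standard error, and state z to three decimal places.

p̂ = 181/2915 ≈ 0.06209.
Under H₀, SE = √(0.0707·0.9293/2915) = √(2.25391e-05) = 0.00475.
z = (0.06209 − 0.0707)/0.00475 = -0.00861/0.00475 = -1.813.
p-value = 2·P(Z > 1.813) ≈ 0.0698.

z = -1.813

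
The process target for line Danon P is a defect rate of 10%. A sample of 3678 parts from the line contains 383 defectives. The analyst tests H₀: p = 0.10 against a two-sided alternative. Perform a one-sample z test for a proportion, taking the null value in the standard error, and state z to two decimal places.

z = 0.84

p̂ = 383/3678 ≈ 0.1041.
Standard error under H₀: √(0.1×0.9/3678) = 0.0049.
z = (0.1041 − 0.1)/0.0049 = 0.0041/0.0049 = 0.84.
p-value = 2·P(Z > 0.835) ≈ 0.4035.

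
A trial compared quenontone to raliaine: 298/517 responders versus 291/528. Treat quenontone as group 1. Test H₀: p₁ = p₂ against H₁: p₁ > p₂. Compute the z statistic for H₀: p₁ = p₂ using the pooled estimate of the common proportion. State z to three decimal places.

p̂₁ = 298/517 ≈ 0.57640, p̂₂ = 291/528 ≈ 0.55114.
Pooled p̂ = (298+291)/(517+528) = 589/1045 = 0.56364.
SE = √(0.24595 × 0.00382818) = 0.03068.
z = (0.57640 − 0.55114)/0.03068 = 0.02526/0.03068 = 0.823.
p-value = P(Z > 0.823) ≈ 0.2051.

z = 0.823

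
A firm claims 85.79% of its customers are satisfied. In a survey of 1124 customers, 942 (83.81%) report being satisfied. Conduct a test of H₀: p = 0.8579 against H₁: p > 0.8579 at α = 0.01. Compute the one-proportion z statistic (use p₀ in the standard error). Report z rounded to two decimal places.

z = -1.90

p̂ = 942/1124 = 0.8381.
SE = √(p₀(1−p₀)/n) = √(0.12191/1124) = 0.0104.
z = (0.8381 − 0.8579)/0.0104 = -0.0198/0.0104 = -1.90.
p-value = P(Z > -1.903) ≈ 0.9715. With α = 0.01, fail to reject H₀.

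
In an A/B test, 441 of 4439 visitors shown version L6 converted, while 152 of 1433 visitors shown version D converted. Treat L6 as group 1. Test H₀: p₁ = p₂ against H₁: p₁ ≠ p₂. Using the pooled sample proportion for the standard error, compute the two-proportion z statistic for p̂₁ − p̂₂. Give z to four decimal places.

z = -0.7345

p̂₁ = 441/4439 = 0.099347, p̂₂ = 152/1433 = 0.106071.
Pooled p̂ = (441+152)/(4439+1433) = 593/5872 = 0.100988.
SE = √(p̂(1−p̂)(1/n₁+1/n₂)) = √(0.100988·0.899012·0.000923113) = √(8.38087e-05) = 0.009155.
z = (0.099347 − 0.106071)/0.009155 = -0.006724/0.009155 = -0.7345.
p-value = 2·P(Z > 0.735) ≈ 0.4626.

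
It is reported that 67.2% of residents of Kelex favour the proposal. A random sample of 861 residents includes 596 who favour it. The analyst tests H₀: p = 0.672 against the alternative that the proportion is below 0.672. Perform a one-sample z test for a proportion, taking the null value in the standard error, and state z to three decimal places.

p̂ = 596/861 = 0.69222.
Under H₀, SE = √(0.672·0.328/861) = √(0.000256) = 0.01600.
z = (0.69222 − 0.672)/0.01600 = 0.02022/0.01600 = 1.264.

z = 1.264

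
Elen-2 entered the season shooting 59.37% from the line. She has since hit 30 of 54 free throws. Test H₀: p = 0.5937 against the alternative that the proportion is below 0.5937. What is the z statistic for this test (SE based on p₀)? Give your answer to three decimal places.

p̂ = 30/54 ≈ 0.55556.
Standard error under H₀: √(0.5937×0.4063/54) = 0.06684.
z = (0.55556 − 0.5937)/0.06684 = -0.03814/0.06684 = -0.571.
p-value = P(Z < -0.571) ≈ 0.2841.

z = -0.571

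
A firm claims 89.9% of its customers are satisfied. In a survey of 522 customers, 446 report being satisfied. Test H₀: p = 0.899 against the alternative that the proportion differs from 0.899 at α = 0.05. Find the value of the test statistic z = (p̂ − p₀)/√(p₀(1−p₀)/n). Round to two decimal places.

z = -3.38

p̂ = 446/522 = 0.8544.
SE = √(p₀(1−p₀)/n) = √(0.090799/522) = 0.0132.
z = (0.8544 − 0.899)/0.0132 = -0.0446/0.0132 = -3.38.
Two-sided p-value ≈ 2·Φ(−3.381) = 0.0007; since p < α = 0.05, reject H₀.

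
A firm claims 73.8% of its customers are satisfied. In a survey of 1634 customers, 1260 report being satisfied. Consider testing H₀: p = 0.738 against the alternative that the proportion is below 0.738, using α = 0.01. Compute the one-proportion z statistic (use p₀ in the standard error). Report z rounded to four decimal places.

z = 3.0441

p̂ = 1260/1634 ≈ 0.771114.
Standard error under H₀: √(0.738×0.262/1634) = 0.010878.
z = (0.771114 − 0.738)/0.010878 = 0.033114/0.010878 = 3.0441.
p-value = P(Z < 3.044) ≈ 0.9988, so at α = 0.01 we fail to reject H₀.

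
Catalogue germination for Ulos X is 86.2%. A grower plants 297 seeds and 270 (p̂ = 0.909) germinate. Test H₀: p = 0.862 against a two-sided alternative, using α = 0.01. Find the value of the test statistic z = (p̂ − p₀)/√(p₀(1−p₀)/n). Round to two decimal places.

p̂ = 270/297 = 0.9091.
Standard error under H₀: √(0.862×0.138/297) = 0.0200.
z = (0.9091 − 0.862)/0.0200 = 0.0471/0.0200 = 2.35.
Two-sided p-value ≈ 2·Φ(−2.353) = 0.0186. With α = 0.01, fail to reject H₀.

z = 2.35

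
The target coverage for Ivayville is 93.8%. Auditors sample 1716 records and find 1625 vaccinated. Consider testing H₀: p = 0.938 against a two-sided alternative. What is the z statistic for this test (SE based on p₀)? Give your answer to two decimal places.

p̂ = 1625/1716 ≈ 0.94697.
SE = √(p₀(1−p₀)/n) = √(0.058156/1716) = 0.00582.
z = (0.94697 − 0.938)/0.00582 = 0.00897/0.00582 = 1.54.
p-value = 2·P(Z > 1.541) ≈ 0.1234.

z = 1.54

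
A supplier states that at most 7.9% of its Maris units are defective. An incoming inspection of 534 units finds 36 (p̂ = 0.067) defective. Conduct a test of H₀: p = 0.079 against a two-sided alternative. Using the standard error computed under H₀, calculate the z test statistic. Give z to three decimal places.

p̂ = 36/534 ≈ 0.06742.
Under H₀, SE = √(0.079·0.921/534) = √(0.000136253) = 0.01167.
z = (0.06742 − 0.079)/0.01167 = -0.01158/0.01167 = -0.992.

z = -0.992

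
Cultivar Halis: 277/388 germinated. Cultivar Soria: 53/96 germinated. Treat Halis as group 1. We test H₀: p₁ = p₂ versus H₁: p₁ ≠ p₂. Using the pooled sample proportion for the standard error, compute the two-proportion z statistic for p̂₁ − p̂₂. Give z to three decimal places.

p̂₁ = 277/388 ≈ 0.71392, p̂₂ = 53/96 ≈ 0.55208.
Pooled p̂ = (277+53)/(388+96) = 330/484 = 0.68182.
SE = √(0.216942 × 0.012994) = 0.05309.
z = (0.71392 − 0.55208)/0.05309 = 0.16184/0.05309 = 3.048.
p-value = 2·P(Z > 3.048) ≈ 0.0023.

z = 3.048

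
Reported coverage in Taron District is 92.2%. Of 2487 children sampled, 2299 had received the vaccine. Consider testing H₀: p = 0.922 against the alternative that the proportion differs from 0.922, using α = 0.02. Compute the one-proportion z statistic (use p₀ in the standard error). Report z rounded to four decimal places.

p̂ = 2299/2487 = 0.924407.
SE = √(p₀(1−p₀)/n) = √(0.071916/2487) = 0.005377.
z = (0.924407 − 0.922)/0.005377 = 0.002407/0.005377 = 0.4476.
p-value = 2·P(Z > 0.448) ≈ 0.6544; since p > α = 0.02, fail to reject H₀.

z = 0.4476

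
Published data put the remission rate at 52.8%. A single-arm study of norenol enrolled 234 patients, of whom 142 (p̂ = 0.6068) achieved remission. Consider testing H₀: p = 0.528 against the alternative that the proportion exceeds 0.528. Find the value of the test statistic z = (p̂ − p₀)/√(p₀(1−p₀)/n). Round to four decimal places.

z = 2.4158

p̂ = 142/234 ≈ 0.6068376.
SE = √(p₀(1−p₀)/n) = √(0.24922/234) = 0.0326347.
z = (0.6068376 − 0.528)/0.0326347 = 0.0788376/0.0326347 = 2.4158.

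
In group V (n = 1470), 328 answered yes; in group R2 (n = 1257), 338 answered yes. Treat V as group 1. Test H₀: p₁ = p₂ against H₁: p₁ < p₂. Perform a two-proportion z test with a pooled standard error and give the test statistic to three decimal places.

p̂₁ = 328/1470 ≈ 0.22313, p̂₂ = 338/1257 ≈ 0.26889.
Pooled p̂ = (328+338)/(1470+1257) = 666/2727 = 0.24422.
SE = √(0.184579 × 0.00147582) = 0.01650.
z = (0.22313 − 0.26889)/0.01650 = -0.04576/0.01650 = -2.773.

z = -2.773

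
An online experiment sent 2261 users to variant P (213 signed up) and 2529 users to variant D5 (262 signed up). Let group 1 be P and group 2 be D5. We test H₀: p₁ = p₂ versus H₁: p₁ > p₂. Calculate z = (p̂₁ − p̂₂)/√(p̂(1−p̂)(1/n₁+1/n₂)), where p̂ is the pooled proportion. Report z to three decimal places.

p̂₁ = 213/2261 ≈ 0.09421, p̂₂ = 262/2529 ≈ 0.10360.
Pooled p̂ = (213+262)/(2261+2529) = 475/4790 = 0.09916.
SE = √(p̂(1−p̂)(1/n₁+1/n₂)) = √(0.09916·0.90084·0.000837695) = √(7.48324e-05) = 0.00865.
z = (0.09421 − 0.10360)/0.00865 = -0.00939/0.00865 = -1.086.

z = -1.086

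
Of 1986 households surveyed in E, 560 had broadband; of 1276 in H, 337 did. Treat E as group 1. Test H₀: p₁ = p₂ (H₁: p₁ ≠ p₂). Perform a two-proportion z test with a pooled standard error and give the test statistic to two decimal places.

p̂₁ = 560/1986 ≈ 0.2820, p̂₂ = 337/1276 ≈ 0.2641.
Pooled p̂ = (560+337)/(1986+1276) = 897/3262 = 0.2750.
SE = √(0.199368 × 0.00128722) = 0.0160.
z = (0.2820 − 0.2641)/0.0160 = 0.0179/0.0160 = 1.12.
Two-sided p-value ≈ 2·Φ(−1.115) = 0.2647.

z = 1.12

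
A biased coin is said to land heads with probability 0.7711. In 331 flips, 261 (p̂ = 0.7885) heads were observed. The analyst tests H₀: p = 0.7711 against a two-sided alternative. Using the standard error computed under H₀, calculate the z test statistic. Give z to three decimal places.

p̂ = 261/331 ≈ 0.78852.
SE = √(p₀(1−p₀)/n) = √(0.1765/331) = 0.02309.
z = (0.78852 − 0.7711)/0.02309 = 0.01742/0.02309 = 0.754.

z = 0.754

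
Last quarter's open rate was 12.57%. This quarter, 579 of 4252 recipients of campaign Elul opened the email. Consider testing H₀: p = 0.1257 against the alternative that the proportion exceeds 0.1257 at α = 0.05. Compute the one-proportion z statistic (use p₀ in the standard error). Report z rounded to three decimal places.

z = 2.060

p̂ = 579/4252 = 0.136171.
SE = √(p₀(1−p₀)/n) = √(0.1099/4252) = 0.005084.
z = (0.136171 − 0.1257)/0.005084 = 0.010471/0.005084 = 2.060.
p-value = P(Z > 2.060) ≈ 0.0197. With α = 0.05, reject H₀.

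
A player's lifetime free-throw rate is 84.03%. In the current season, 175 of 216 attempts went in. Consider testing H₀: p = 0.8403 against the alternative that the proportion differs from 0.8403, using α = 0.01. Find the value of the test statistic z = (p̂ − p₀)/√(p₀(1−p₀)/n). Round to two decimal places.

p̂ = 175/216 ≈ 0.8102.
Under H₀, SE = √(0.8403·0.1597/216) = √(0.000621277) = 0.0249.
z = (0.8102 − 0.8403)/0.0249 = -0.0301/0.0249 = -1.21.
p-value = 2·P(Z > 1.208) ≈ 0.2270. With α = 0.01, fail to reject H₀.

z = -1.21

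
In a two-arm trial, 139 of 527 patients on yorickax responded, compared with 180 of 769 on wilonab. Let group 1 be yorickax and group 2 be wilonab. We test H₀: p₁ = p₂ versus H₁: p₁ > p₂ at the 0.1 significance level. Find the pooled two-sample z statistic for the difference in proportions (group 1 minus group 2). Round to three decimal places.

p̂₁ = 139/527 = 0.26376, p̂₂ = 180/769 = 0.23407.
Pooled p̂ = (139+180)/(527+769) = 319/1296 = 0.24614.
SE = √(p̂(1−p̂)(1/n₁+1/n₂)) = √(0.24614·0.75386·0.00319792) = √(0.000593394) = 0.02436.
z = (0.26376 − 0.23407)/0.02436 = 0.02969/0.02436 = 1.219.
p-value = P(Z > 1.219) ≈ 0.1115. With α = 0.1, fail to reject H₀.

z = 1.219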